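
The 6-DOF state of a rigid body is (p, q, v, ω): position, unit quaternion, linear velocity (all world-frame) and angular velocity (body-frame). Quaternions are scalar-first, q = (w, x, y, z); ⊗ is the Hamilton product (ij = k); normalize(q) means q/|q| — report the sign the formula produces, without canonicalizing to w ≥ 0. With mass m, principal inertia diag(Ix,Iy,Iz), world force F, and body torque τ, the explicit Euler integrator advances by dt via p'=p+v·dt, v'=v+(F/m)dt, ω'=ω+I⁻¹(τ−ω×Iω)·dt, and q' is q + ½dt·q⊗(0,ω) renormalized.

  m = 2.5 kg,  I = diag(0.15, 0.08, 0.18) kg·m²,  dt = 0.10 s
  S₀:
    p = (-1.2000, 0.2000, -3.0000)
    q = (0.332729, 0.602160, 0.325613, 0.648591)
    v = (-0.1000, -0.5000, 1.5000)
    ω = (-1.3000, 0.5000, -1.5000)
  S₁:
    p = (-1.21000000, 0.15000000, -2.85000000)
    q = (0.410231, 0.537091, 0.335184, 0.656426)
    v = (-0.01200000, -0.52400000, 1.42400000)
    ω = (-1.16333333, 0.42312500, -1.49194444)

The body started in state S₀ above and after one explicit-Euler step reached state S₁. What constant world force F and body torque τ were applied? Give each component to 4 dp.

v₁ − v₀ = (0.08800000, -0.02400000, -0.07600000)
m·(v₁−v₀)/dt = (2.2000, -0.6000, -1.9000)
Δω = ω₁−ω₀ = (0.13666667, -0.07687500, 0.00805556)
gyro term ω₀×Iω₀ = (-0.0750, -0.0585, 0.0455)
τ = I·(Δω/dt) + ω₀×(Iω₀) = (0.1300, -0.1200, 0.0600)

F = (2.2000, -0.6000, -1.9000)
τ = (0.1300, -0.1200, 0.0600)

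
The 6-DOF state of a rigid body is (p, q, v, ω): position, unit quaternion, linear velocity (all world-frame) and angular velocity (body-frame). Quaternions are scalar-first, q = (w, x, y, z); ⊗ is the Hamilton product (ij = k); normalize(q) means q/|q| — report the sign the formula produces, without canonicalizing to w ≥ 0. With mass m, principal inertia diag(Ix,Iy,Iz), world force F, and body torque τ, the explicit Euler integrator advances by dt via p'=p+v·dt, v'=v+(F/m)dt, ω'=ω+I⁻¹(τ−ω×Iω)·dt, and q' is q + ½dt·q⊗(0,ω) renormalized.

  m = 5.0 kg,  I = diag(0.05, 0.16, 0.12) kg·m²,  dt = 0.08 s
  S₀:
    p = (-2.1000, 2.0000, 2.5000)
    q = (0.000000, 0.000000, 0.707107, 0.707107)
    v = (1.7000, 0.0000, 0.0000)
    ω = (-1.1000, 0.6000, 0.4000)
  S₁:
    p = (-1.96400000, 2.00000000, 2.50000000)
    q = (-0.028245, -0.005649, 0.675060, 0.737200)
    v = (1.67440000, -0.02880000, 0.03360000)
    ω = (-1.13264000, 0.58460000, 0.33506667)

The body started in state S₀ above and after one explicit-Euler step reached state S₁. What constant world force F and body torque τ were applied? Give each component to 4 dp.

F = (-1.6000, -1.8000, 2.1000)
τ = (-0.0300, 0.0000, -0.1700)

Δv = v₁−v₀ = (-0.02560000, -0.02880000, 0.03360000)
applied force F = (-1.6000, -1.8000, 2.1000)
ω₁ − ω₀ = (-0.03264000, -0.01540000, -0.06493333)
ω₀×(Iω₀) = (-0.0096, 0.0308, -0.0726)
I·α + gyro = (-0.0300, 0.0000, -0.1700)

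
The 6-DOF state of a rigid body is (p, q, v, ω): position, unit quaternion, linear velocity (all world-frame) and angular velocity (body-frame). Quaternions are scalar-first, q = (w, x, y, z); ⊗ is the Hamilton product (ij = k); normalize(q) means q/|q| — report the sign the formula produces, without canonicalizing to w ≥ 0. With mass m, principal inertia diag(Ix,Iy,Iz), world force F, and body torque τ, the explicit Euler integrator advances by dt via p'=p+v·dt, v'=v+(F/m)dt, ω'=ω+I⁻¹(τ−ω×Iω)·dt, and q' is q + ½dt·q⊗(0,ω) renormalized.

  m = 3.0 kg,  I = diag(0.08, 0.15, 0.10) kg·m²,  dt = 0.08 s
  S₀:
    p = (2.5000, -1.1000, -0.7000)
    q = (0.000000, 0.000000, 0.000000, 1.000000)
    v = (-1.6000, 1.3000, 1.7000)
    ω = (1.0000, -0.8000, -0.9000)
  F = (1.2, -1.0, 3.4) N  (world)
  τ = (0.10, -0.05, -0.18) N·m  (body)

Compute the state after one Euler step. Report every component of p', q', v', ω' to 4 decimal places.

angular accel α = (1.7000, -0.4533, -1.2400)
ω + α·dt = (1.1360, -0.8363, -0.9992)
2q̇ = q⊗(0,ω) = (0.9000000, 0.8000000, 1.0000000, 0.0000000)
updated quaternion q' = (0.0359, 0.0319, 0.0399, 0.9980)
a = (0.4000, -0.3333, 1.1333)
new position p' = (2.3720, -0.9960, -0.5640)
v + (F/m)dt = (-1.5680, 1.2733, 1.7907)

p' = (2.3720, -0.9960, -0.5640)
q' = (0.0359, 0.0319, 0.0399, 0.9980)
v' = (-1.5680, 1.2733, 1.7907)
ω' = (1.1360, -0.8363, -0.9992)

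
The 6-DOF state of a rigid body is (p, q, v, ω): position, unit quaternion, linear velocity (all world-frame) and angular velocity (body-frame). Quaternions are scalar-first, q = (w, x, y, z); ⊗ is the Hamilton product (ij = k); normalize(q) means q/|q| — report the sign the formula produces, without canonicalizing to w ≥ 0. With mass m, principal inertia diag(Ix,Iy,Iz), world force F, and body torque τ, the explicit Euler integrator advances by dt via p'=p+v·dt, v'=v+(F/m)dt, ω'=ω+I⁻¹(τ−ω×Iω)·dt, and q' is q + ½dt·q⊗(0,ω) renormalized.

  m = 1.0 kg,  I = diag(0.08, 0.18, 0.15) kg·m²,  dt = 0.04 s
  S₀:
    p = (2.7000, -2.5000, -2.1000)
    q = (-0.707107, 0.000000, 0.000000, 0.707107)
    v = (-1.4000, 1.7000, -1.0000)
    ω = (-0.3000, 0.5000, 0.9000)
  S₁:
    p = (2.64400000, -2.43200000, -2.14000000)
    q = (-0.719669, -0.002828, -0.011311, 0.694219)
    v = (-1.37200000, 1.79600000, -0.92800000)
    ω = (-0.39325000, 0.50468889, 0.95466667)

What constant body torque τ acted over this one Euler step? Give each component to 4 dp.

τ = (-0.2000, 0.0400, 0.1900)

Δω = ω₁−ω₀ = (-0.09325000, 0.00468889, 0.05466667)
precession coupling = (-0.0135, 0.0189, -0.0150)
I·α + gyro = (-0.2000, 0.0400, 0.1900)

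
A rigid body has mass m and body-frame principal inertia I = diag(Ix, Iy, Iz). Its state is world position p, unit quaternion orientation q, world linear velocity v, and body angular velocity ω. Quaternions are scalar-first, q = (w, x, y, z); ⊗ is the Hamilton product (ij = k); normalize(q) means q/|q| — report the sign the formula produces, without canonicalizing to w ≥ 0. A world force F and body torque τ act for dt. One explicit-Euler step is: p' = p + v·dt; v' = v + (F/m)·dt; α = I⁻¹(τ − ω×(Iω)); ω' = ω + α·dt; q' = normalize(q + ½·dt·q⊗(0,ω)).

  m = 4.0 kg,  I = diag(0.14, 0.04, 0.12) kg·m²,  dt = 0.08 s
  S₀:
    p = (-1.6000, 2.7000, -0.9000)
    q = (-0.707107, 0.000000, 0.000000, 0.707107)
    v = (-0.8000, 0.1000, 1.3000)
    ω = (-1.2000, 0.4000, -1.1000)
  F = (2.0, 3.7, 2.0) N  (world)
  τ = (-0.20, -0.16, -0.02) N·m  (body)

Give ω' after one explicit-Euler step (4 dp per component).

gyro term ω×Iω = (-0.0352, 0.0264, 0.0480)
(τ − ω×Iω)/I = (-1.1771, -4.6600, -0.5667)
ω + α·dt = (-1.2942, 0.0272, -1.1453)

ω' = (-1.2942, 0.0272, -1.1453)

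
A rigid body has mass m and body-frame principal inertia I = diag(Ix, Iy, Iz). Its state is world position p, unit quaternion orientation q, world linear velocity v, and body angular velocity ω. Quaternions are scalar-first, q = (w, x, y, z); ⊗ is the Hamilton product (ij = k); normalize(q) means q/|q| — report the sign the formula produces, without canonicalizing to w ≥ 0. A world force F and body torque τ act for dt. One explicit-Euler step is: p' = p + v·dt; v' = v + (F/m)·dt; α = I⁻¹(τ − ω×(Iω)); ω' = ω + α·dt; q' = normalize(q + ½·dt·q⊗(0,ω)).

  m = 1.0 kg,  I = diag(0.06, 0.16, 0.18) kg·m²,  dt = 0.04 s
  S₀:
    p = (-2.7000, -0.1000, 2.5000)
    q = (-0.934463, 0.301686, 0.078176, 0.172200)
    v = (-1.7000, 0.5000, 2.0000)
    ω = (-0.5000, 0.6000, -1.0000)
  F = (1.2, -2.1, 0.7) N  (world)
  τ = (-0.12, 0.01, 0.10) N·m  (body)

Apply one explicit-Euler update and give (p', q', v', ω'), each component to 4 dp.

p' = (-2.7680, -0.0800, 2.5800)
q' = (-0.9286, 0.3073, 0.0713, 0.1952)
v' = (-1.6520, 0.4160, 2.0280)
ω' = (-0.5720, 0.6175, -0.9711)

precession coupling ω×(Iω) = (-0.0120, -0.0600, -0.0300)
angular accel α = (-1.8000, 0.4375, 0.7222)
new body rate ω' = (-0.5720, 0.6175, -0.9711)
2q̇ = q⊗(0,ω) = (0.2761374, 0.2857355, -0.3450918, 1.1545626)
q + ½dt·q⊗(0,ω), renormalized = (-0.9286, 0.3073, 0.0713, 0.1952)
p' = p + v·dt = (-2.7680, -0.0800, 2.5800)
v' = v + a·dt = (-1.6520, 0.4160, 2.0280)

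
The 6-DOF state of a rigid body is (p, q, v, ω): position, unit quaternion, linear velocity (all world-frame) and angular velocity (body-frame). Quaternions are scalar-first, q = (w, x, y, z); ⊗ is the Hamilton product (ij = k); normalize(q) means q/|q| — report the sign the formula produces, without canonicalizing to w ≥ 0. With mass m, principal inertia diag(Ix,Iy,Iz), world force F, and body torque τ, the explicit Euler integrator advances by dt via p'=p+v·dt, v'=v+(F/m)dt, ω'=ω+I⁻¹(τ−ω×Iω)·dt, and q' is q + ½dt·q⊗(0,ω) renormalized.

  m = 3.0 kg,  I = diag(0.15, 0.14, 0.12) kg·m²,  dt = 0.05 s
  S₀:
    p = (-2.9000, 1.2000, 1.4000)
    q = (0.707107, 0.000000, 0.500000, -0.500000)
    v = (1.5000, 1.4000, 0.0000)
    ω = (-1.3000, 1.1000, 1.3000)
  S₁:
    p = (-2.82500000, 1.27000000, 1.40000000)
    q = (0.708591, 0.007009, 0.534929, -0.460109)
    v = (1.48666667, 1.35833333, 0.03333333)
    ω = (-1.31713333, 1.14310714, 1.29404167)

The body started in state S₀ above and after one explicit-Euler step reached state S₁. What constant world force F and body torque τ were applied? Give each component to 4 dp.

F = (-0.8000, -2.5000, 2.0000)
τ = (-0.0800, 0.0700, 0.0000)

rate change Δω = (-0.01713333, 0.04310714, -0.00595833)
I·α + gyro = (-0.0800, 0.0700, 0.0000)
velocity change Δv = (-0.01333333, -0.04166667, 0.03333333)
F = m·Δv/dt = (-0.8000, -2.5000, 2.0000)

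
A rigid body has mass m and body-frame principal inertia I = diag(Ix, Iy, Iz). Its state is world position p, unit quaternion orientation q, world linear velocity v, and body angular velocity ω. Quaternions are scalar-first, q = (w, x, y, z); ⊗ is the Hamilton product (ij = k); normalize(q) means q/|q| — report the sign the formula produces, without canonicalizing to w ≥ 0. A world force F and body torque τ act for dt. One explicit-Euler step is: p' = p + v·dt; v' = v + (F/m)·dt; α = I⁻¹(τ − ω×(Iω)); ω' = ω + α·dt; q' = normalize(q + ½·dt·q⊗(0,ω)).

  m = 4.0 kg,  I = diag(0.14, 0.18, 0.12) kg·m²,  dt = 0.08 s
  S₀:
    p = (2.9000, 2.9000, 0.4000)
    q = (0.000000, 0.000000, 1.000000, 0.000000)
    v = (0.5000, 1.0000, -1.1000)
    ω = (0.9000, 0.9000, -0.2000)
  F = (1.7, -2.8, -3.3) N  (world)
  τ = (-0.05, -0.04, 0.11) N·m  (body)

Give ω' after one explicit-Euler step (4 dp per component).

ω×(Iω) gyroscopic = (0.0108, -0.0036, 0.0324)
angular accel α = (-0.4343, -0.2022, 0.6467)
ω' = ω + α·dt = (0.8653, 0.8838, -0.1483)

ω' = (0.8653, 0.8838, -0.1483)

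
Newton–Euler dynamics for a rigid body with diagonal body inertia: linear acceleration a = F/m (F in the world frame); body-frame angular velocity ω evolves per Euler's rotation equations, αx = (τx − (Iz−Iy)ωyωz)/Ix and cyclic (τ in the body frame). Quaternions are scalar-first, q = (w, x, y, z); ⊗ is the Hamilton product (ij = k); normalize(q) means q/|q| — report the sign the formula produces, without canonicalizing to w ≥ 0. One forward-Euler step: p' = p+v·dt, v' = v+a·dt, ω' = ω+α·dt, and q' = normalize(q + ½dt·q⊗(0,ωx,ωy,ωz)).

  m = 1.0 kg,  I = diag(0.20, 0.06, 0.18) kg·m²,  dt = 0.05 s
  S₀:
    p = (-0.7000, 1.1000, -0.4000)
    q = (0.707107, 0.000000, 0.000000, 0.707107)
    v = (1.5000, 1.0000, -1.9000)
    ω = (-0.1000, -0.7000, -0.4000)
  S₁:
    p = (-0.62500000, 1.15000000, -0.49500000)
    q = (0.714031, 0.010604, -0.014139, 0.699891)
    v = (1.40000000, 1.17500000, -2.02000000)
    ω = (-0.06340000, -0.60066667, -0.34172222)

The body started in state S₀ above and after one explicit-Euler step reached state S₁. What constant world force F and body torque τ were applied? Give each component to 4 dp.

ω₁ − ω₀ = (0.03660000, 0.09933333, 0.05827778)
τ = I·(Δω/dt) + ω₀×(Iω₀) = (0.1800, 0.1200, 0.2000)
Δv = v₁−v₀ = (-0.10000000, 0.17500000, -0.12000000)
m·(v₁−v₀)/dt = (-2.0000, 3.5000, -2.4000)

F = (-2.0000, 3.5000, -2.4000)
τ = (0.1800, 0.1200, 0.2000)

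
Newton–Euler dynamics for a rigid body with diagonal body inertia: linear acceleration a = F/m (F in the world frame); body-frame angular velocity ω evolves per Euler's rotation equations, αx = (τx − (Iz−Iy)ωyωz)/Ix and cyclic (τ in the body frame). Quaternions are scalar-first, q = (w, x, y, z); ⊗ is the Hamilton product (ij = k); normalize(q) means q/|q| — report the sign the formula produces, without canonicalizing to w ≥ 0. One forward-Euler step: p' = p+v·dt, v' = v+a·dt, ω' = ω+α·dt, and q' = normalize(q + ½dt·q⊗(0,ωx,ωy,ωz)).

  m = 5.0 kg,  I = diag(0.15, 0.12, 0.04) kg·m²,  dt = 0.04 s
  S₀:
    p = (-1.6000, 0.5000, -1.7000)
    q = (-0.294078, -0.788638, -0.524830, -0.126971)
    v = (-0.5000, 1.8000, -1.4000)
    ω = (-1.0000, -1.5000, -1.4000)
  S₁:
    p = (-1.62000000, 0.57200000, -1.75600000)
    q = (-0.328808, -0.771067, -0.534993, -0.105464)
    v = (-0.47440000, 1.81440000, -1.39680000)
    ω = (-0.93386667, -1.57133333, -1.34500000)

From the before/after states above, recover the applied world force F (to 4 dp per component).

F = (3.2000, 1.8000, 0.4000)

Δv = v₁−v₀ = (0.02560000, 0.01440000, 0.00320000)
applied force F = (3.2000, 1.8000, 0.4000)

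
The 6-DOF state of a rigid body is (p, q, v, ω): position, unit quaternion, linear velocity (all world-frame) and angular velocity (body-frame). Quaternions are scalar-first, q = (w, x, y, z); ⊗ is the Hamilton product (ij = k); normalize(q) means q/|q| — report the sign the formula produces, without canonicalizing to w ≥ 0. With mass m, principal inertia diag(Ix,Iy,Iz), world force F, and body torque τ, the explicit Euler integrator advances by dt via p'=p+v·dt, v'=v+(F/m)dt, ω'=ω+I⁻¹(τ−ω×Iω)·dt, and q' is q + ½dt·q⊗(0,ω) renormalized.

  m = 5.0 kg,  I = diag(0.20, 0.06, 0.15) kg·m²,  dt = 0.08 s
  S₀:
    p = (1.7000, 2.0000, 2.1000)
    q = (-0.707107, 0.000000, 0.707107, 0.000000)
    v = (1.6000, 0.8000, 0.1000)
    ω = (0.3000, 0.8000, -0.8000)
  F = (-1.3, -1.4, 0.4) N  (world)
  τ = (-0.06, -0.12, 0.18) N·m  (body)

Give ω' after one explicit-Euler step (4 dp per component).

gyro term ω×Iω = (-0.0576, -0.0120, -0.0336)
(τ − ω×Iω)/I = (-0.0120, -1.8000, 1.4240)
ω' = ω + α·dt = (0.2990, 0.6560, -0.6861)

ω' = (0.2990, 0.6560, -0.6861)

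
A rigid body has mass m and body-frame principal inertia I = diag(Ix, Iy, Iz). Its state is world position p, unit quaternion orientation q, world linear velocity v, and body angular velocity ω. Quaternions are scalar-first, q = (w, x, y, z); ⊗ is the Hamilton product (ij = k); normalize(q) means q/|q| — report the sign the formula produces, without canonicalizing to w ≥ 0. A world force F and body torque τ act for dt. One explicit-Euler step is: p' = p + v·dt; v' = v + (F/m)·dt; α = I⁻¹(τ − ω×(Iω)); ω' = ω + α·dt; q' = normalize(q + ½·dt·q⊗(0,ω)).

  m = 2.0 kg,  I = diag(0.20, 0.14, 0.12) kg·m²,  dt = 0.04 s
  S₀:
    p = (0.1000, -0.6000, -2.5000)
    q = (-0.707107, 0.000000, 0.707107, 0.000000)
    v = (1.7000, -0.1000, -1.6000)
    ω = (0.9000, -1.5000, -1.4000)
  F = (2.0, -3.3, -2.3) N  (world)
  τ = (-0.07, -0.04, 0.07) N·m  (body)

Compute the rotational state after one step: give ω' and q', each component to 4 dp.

ω' = (0.8944, -1.4826, -1.4037)
q' = (-0.6852, -0.0325, 0.7276, 0.0071)

(τ − ω×Iω)/I = (-0.1400, 0.4343, -0.0917)
ω + α·dt = (0.8944, -1.4826, -1.4037)
q⊗(0,ω) = (1.0606605, -1.6263461, 1.0606605, 0.3535535)
updated quaternion q' = (-0.6852, -0.0325, 0.7276, 0.0071)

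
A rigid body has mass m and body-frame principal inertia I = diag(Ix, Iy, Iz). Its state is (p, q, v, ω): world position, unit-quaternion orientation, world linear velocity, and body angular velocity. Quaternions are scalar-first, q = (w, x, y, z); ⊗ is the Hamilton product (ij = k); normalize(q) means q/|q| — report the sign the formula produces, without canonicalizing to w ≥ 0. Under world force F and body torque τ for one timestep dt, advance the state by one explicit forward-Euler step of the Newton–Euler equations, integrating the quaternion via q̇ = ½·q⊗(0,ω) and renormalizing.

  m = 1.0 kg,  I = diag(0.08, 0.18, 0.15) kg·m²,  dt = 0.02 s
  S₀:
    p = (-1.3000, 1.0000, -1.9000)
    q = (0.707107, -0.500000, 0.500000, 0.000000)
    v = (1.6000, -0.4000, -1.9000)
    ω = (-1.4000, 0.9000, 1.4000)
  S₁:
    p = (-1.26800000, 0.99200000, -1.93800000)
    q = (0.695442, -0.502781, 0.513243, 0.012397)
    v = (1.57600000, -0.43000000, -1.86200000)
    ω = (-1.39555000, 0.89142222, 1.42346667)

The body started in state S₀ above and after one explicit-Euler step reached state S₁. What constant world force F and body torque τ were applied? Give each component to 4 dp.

Δv = v₁−v₀ = (-0.02400000, -0.03000000, 0.03800000)
m·(v₁−v₀)/dt = (-1.2000, -1.5000, 1.9000)
Δω = ω₁−ω₀ = (0.00445000, -0.00857778, 0.02346667)
τ = I·(Δω/dt) + ω₀×(Iω₀) = (-0.0200, 0.0600, 0.0500)

F = (-1.2000, -1.5000, 1.9000)
τ = (-0.0200, 0.0600, 0.0500)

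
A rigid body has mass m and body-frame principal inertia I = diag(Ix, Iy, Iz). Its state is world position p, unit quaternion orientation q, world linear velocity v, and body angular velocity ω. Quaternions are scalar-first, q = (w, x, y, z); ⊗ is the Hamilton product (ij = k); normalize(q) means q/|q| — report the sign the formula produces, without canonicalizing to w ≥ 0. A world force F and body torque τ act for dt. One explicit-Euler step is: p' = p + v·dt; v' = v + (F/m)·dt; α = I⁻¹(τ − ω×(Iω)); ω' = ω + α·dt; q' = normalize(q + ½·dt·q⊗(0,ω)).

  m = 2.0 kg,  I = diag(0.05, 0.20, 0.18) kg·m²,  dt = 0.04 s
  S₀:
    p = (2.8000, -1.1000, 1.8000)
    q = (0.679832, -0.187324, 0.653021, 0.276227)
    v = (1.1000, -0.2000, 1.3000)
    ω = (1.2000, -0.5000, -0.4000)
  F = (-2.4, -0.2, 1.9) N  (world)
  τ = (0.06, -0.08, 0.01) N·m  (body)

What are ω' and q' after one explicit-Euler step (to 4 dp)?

ω' = (1.2512, -0.5285, -0.3778)
q' = (0.6928, -0.1734, 0.6511, 0.2569)

(τ − ω×Iω)/I = (1.2800, -0.7120, 0.5556)
ω' = ω + α·dt = (1.2512, -0.5285, -0.3778)
Hamilton product q⊗(0,ω) = (0.6617901, 0.6927035, -0.0833732, -0.9618960)
q + ½dt·q⊗(0,ω), renormalized = (0.6928, -0.1734, 0.6511, 0.2569)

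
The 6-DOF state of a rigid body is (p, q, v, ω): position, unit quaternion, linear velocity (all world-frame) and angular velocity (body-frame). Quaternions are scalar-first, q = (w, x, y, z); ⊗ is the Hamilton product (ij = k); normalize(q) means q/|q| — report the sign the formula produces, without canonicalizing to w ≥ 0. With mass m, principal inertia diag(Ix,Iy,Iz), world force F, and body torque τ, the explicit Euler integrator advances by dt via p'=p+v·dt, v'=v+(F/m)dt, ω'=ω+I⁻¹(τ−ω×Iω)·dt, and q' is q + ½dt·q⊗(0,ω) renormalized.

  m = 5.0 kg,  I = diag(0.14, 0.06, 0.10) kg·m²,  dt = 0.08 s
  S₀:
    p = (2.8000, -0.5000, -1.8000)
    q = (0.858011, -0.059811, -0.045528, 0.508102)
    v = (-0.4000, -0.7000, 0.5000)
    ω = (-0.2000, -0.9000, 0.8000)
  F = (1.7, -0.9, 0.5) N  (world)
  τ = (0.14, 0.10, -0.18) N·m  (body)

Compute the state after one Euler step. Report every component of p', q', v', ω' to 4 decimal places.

ω×(Iω) gyroscopic = (-0.0288, -0.0064, -0.0144)
angular accel α = (1.2057, 1.7733, -1.6560)
new body rate ω' = (-0.1035, -0.7581, 0.6675)
q⊗(0,ω) = (-0.4594190, 0.2492672, -0.8259815, 0.7311331)
q' = normalize(q + ½dt·q⊗(0,ω)) = (0.8386, -0.0498, -0.0785, 0.5367)
p' = p + v·dt = (2.7680, -0.5560, -1.7600)
v' = v + a·dt = (-0.3728, -0.7144, 0.5080)

p' = (2.7680, -0.5560, -1.7600)
q' = (0.8386, -0.0498, -0.0785, 0.5367)
v' = (-0.3728, -0.7144, 0.5080)
ω' = (-0.1035, -0.7581, 0.6675)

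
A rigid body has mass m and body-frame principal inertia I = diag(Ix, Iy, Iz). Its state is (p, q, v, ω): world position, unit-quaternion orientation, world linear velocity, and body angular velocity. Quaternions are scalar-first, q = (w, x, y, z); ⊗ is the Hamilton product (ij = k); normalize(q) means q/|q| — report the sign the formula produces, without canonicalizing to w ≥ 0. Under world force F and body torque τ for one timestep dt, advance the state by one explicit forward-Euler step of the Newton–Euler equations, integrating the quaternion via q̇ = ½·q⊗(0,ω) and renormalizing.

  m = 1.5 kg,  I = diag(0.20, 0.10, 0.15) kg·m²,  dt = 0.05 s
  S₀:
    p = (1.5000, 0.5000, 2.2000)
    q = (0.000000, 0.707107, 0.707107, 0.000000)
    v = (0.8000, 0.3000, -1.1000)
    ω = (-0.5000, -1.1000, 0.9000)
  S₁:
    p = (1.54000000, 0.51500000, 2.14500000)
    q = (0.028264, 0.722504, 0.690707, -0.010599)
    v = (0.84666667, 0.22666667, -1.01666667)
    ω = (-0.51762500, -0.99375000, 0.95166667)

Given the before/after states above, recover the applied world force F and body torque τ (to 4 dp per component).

F = (1.4000, -2.2000, 2.5000)
τ = (-0.1200, 0.1900, 0.1000)

ω₁ − ω₀ = (-0.01762500, 0.10625000, 0.05166667)
precession coupling = (-0.0495, -0.0225, -0.0550)
τ = I·(Δω/dt) + ω₀×(Iω₀) = (-0.1200, 0.1900, 0.1000)
Δv = v₁−v₀ = (0.04666667, -0.07333333, 0.08333333)
m·(v₁−v₀)/dt = (1.4000, -2.2000, 2.5000)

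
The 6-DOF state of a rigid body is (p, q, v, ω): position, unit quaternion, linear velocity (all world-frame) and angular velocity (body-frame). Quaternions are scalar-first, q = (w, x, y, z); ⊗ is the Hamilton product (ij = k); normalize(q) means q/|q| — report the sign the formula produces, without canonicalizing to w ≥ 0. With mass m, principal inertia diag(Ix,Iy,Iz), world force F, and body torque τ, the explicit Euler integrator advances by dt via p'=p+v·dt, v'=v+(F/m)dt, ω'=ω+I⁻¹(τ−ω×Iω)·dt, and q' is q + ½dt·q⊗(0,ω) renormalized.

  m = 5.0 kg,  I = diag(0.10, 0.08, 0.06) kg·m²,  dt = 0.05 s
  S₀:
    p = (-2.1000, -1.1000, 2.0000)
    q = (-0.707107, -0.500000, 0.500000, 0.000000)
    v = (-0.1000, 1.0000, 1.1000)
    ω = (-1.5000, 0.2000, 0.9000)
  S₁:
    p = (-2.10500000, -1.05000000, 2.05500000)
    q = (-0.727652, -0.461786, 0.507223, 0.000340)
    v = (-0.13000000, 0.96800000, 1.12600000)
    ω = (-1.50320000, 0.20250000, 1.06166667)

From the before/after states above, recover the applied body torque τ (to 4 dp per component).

τ = (-0.0100, -0.0500, 0.2000)

Δω = ω₁−ω₀ = (-0.00320000, 0.00250000, 0.16166667)
τ = I·(Δω/dt) + ω₀×(Iω₀) = (-0.0100, -0.0500, 0.2000)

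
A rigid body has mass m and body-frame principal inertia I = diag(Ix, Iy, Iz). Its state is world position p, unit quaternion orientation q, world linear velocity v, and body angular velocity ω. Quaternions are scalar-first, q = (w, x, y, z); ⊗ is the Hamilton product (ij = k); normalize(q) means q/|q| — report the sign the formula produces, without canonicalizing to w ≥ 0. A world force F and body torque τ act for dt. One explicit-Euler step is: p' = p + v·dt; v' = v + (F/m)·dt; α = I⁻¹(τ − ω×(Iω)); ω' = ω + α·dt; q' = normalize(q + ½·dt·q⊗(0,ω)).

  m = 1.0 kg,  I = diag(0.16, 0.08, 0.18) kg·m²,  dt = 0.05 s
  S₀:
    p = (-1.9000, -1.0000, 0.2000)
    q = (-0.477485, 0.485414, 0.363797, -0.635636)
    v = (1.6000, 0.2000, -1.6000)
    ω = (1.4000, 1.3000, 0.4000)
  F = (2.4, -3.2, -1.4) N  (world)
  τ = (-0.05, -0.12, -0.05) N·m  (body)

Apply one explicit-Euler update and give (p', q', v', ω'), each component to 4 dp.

p' = (-1.8200, -0.9900, 0.1200)
q' = (-0.4993, 0.4924, 0.3208, -0.6366)
v' = (1.7200, 0.0400, -1.6700)
ω' = (1.3681, 1.2320, 0.4266)

linear accel F/m = (2.4000, -3.2000, -1.4000)
p + v·dt = (-1.8200, -0.9900, 0.1200)
new velocity v' = (1.7200, 0.0400, -1.6700)
α = I⁻¹(τ − ω×Iω) = (-0.6375, -1.3600, 0.5311)
ω' = ω + α·dt = (1.3681, 1.2320, 0.4266)
Hamilton product q⊗(0,ω) = (-0.8982613, 0.3033666, -1.7047865, -0.0692716)
q' = normalize(q + ½dt·q⊗(0,ω)) = (-0.4993, 0.4924, 0.3208, -0.6366)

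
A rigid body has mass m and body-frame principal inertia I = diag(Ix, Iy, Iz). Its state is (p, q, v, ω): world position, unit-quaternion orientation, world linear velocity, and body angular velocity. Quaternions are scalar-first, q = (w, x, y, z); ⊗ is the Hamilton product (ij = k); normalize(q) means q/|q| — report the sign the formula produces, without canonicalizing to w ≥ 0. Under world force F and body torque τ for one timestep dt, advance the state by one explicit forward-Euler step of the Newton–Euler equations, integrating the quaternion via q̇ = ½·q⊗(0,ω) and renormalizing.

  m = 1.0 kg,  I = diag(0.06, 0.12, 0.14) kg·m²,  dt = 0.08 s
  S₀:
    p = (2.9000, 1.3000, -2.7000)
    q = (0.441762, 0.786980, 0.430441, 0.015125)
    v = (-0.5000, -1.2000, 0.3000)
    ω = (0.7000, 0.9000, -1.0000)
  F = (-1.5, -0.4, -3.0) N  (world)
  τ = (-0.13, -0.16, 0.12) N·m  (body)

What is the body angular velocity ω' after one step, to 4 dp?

ω×(Iω) gyroscopic = (-0.0180, 0.0560, 0.0378)
α = I⁻¹(τ − ω×Iω) = (-1.8667, -1.8000, 0.5871)
ω + α·dt = (0.5507, 0.7560, -0.9530)

ω' = (0.5507, 0.7560, -0.9530)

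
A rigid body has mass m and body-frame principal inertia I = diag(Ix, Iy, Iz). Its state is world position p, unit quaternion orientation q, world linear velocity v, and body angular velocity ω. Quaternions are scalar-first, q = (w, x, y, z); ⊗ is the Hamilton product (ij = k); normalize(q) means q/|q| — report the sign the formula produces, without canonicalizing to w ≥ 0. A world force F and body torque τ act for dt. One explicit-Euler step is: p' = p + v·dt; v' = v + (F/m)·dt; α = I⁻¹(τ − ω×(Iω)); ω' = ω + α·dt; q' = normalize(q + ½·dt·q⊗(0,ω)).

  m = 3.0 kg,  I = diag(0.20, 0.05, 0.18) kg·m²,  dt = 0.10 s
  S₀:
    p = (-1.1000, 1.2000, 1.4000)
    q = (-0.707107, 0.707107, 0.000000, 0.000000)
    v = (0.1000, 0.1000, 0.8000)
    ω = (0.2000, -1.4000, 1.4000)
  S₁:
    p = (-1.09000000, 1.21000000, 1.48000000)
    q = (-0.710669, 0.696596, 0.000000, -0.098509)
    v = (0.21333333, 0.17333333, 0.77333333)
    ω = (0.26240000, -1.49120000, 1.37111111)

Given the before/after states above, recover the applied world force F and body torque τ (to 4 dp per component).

F = (3.4000, 2.2000, -0.8000)
τ = (-0.1300, -0.0400, -0.0100)

v₁ − v₀ = (0.11333333, 0.07333333, -0.02666667)
F = m·Δv/dt = (3.4000, 2.2000, -0.8000)
ω₁ − ω₀ = (0.06240000, -0.09120000, -0.02888889)
ω₀×(Iω₀) = (-0.2548, 0.0056, 0.0420)
τ = I·(Δω/dt) + ω₀×(Iω₀) = (-0.1300, -0.0400, -0.0100)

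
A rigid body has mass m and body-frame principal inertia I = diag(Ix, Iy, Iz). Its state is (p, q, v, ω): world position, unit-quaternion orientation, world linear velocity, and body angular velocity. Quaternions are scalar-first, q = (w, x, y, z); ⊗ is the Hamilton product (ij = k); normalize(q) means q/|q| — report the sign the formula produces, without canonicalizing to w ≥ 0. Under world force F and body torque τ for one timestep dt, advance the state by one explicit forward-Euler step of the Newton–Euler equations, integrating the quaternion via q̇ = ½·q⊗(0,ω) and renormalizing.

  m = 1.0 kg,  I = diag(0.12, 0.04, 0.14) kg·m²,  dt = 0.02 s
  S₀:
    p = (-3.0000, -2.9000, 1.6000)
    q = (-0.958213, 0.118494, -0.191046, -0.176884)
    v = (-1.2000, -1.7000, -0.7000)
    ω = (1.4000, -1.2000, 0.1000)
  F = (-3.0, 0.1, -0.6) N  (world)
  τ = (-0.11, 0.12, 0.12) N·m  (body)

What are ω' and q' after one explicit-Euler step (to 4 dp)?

precession coupling ω×(Iω) = (-0.0120, -0.0028, 0.1344)
(τ − ω×Iω)/I = (-0.8167, 3.0700, -0.1029)
new body rate ω' = (1.3837, -1.1386, 0.0979)
2q̇ = q⊗(0,ω) = (-0.3774584, -1.5728636, 0.8903686, 0.0294503)
q' = normalize(q + ½dt·q⊗(0,ω)) = (-0.9618, 0.1027, -0.1821, -0.1766)

ω' = (1.3837, -1.1386, 0.0979)
q' = (-0.9618, 0.1027, -0.1821, -0.1766)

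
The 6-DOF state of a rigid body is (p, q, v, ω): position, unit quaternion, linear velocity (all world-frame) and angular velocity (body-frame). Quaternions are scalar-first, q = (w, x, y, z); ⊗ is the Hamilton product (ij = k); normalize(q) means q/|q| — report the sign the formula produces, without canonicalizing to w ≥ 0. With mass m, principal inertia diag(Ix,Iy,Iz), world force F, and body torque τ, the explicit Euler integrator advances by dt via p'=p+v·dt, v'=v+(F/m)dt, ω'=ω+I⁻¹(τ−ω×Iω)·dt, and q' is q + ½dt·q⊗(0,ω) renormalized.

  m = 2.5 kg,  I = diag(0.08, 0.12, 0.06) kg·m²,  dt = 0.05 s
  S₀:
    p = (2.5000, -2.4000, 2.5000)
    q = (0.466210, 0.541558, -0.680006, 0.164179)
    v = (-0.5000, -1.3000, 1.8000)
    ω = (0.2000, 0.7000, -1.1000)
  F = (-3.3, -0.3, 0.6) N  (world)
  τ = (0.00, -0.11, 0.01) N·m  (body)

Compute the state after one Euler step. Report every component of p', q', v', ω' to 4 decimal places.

a = F/m = (-1.3200, -0.1200, 0.2400)
p + v·dt = (2.4750, -2.4650, 2.5900)
v' = v + a·dt = (-0.5660, -1.3060, 1.8120)
precession coupling ω×(Iω) = (0.0462, -0.0044, 0.0056)
angular accel α = (-0.5775, -0.8800, 0.0733)
new body rate ω' = (0.1711, 0.6560, -1.0963)
Hamilton product q⊗(0,ω) = (0.5482895, 0.7263233, 0.9548966, 0.0022608)
q' = normalize(q + ½dt·q⊗(0,ω)) = (0.4797, 0.5594, -0.6558, 0.1641)

p' = (2.4750, -2.4650, 2.5900)
q' = (0.4797, 0.5594, -0.6558, 0.1641)
v' = (-0.5660, -1.3060, 1.8120)
ω' = (0.1711, 0.6560, -1.0963)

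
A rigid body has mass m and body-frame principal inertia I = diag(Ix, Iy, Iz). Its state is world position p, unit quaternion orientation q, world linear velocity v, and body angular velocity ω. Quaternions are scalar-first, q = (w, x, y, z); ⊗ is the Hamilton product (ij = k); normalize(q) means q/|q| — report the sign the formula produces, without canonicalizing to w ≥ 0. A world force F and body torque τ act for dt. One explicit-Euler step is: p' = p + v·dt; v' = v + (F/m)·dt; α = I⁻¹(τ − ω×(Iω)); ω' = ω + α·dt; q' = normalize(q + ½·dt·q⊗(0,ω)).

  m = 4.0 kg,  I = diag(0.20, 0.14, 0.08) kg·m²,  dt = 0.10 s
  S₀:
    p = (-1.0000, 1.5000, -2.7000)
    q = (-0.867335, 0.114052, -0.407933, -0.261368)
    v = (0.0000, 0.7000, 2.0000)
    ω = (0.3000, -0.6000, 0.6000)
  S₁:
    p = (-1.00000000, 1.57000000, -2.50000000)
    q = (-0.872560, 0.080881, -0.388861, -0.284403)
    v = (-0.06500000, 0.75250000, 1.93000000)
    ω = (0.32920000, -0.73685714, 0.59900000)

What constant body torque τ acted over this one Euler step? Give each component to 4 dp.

Δω = ω₁−ω₀ = (0.02920000, -0.13685714, -0.00100000)
I·α + gyro = (0.0800, -0.1700, 0.0100)

τ = (0.0800, -0.1700, 0.0100)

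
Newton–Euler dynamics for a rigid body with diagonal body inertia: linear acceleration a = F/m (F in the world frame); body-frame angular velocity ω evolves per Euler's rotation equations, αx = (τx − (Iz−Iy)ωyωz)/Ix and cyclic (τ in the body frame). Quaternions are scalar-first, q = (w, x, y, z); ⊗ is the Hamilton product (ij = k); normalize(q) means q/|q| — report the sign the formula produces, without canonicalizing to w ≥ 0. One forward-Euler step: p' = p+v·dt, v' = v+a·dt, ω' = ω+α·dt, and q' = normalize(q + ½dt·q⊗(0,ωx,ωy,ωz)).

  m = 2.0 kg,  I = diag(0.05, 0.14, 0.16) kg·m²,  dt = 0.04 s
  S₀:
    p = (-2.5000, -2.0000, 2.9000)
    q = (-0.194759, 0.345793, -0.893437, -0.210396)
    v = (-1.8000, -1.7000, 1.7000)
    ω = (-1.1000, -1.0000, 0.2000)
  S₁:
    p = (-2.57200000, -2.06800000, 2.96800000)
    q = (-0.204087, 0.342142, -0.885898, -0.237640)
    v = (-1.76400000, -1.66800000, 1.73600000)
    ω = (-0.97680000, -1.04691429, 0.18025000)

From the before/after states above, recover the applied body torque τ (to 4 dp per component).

τ = (0.1500, -0.1400, 0.0200)

rate change Δω = (0.12320000, -0.04691429, -0.01975000)
I·α + gyro = (0.1500, -0.1400, 0.0200)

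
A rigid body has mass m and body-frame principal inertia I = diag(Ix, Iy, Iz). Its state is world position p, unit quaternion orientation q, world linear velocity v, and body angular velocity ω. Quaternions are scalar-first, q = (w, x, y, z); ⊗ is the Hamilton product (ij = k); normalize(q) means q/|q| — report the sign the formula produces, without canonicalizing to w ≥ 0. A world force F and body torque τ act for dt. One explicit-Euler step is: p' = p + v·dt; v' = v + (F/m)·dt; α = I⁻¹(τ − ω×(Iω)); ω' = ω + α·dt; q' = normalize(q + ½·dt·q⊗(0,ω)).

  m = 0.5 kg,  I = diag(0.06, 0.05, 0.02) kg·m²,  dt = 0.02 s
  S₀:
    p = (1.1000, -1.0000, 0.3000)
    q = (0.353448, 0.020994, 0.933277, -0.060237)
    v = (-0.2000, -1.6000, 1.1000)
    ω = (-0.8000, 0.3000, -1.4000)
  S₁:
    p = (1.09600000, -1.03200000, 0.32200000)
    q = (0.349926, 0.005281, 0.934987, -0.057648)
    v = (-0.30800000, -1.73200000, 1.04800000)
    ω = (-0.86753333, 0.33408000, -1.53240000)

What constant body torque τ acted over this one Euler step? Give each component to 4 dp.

ω₁ − ω₀ = (-0.06753333, 0.03408000, -0.13240000)
τ = I·(Δω/dt) + ω₀×(Iω₀) = (-0.1900, 0.1300, -0.1300)

τ = (-0.1900, 0.1300, -0.1300)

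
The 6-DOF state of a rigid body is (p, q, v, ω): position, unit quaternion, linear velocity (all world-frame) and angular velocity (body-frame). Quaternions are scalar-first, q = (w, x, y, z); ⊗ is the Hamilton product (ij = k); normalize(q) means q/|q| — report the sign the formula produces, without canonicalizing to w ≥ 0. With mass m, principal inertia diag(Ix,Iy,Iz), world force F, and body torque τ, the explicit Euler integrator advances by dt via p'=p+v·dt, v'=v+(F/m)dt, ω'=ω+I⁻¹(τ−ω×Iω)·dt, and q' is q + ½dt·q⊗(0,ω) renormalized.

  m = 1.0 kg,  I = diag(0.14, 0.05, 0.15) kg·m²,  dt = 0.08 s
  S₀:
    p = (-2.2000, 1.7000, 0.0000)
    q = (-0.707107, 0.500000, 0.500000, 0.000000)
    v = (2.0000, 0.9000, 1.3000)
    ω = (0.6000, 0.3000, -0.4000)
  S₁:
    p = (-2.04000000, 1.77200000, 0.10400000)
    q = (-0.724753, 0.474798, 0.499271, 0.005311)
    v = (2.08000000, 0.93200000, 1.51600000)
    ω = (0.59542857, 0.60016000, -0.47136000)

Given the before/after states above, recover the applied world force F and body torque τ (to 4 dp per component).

F = (1.0000, 0.4000, 2.7000)
τ = (-0.0200, 0.1900, -0.1500)

ω₁ − ω₀ = (-0.00457143, 0.30016000, -0.07136000)
applied torque τ = (-0.0200, 0.1900, -0.1500)
Δv = v₁−v₀ = (0.08000000, 0.03200000, 0.21600000)
m·(v₁−v₀)/dt = (1.0000, 0.4000, 2.7000)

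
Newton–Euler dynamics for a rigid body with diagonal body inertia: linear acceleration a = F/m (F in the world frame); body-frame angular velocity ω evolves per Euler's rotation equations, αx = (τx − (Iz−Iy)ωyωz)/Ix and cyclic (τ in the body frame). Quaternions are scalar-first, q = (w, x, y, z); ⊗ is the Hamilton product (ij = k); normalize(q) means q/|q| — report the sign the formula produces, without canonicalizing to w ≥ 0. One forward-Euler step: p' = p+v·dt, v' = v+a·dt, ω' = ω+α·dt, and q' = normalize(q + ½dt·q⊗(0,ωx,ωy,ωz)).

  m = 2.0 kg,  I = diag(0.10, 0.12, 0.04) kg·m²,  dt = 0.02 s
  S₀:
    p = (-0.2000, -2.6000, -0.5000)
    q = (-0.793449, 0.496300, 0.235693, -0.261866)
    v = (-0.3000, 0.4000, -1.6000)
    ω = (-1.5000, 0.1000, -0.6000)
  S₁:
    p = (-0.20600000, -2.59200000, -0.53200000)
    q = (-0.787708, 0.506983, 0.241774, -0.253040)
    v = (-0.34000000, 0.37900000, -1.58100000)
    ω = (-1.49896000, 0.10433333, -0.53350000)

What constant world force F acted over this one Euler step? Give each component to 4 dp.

velocity change Δv = (-0.04000000, -0.02100000, 0.01900000)
m·(v₁−v₀)/dt = (-4.0000, -2.1000, 1.9000)

F = (-4.0000, -2.1000, 1.9000)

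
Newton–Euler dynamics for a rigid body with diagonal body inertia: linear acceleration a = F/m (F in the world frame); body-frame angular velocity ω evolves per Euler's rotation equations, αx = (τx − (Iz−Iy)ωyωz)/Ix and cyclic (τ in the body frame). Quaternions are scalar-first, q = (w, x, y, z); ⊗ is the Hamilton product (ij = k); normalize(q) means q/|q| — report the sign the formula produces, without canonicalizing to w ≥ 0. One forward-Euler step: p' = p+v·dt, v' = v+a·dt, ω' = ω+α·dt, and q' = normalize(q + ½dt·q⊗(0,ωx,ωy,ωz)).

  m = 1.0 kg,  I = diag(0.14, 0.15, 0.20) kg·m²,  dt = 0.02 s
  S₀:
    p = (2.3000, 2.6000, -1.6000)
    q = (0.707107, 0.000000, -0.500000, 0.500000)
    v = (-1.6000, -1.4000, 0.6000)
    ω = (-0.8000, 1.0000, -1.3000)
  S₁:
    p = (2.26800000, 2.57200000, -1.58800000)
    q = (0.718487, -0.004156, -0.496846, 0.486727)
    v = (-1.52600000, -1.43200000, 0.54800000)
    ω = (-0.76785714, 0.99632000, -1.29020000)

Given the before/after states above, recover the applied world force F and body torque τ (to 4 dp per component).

rate change Δω = (0.03214286, -0.00368000, 0.00980000)
τ = I·(Δω/dt) + ω₀×(Iω₀) = (0.1600, -0.0900, 0.0900)
v₁ − v₀ = (0.07400000, -0.03200000, -0.05200000)
applied force F = (3.7000, -1.6000, -2.6000)

F = (3.7000, -1.6000, -2.6000)
τ = (0.1600, -0.0900, 0.0900)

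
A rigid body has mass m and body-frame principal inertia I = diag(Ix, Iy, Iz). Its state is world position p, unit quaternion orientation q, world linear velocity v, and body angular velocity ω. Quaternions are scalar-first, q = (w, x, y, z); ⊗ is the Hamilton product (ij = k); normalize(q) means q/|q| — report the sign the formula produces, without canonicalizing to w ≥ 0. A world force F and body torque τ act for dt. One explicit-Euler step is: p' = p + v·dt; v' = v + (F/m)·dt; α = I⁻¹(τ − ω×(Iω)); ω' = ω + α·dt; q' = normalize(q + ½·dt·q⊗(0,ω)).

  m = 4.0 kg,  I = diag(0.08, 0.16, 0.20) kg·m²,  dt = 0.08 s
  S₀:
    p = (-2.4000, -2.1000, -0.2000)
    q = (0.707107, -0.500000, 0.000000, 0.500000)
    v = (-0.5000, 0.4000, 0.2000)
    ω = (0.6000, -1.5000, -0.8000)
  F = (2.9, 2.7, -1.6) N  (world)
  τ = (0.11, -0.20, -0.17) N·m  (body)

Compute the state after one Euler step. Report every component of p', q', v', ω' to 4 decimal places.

ω×(Iω) gyroscopic = (0.0480, 0.0576, -0.0720)
(τ − ω×Iω)/I = (0.7750, -1.6100, -0.4900)
ω + α·dt = (0.6620, -1.6288, -0.8392)
2q̇ = q⊗(0,ω) = (0.7000000, 1.1742642, -1.1606605, 0.1843144)
q + ½dt·q⊗(0,ω), renormalized = (0.7332, -0.4519, -0.0463, 0.5061)
p' = p + v·dt = (-2.4400, -2.0680, -0.1840)
v + (F/m)dt = (-0.4420, 0.4540, 0.1680)

p' = (-2.4400, -2.0680, -0.1840)
q' = (0.7332, -0.4519, -0.0463, 0.5061)
v' = (-0.4420, 0.4540, 0.1680)
ω' = (0.6620, -1.6288, -0.8392)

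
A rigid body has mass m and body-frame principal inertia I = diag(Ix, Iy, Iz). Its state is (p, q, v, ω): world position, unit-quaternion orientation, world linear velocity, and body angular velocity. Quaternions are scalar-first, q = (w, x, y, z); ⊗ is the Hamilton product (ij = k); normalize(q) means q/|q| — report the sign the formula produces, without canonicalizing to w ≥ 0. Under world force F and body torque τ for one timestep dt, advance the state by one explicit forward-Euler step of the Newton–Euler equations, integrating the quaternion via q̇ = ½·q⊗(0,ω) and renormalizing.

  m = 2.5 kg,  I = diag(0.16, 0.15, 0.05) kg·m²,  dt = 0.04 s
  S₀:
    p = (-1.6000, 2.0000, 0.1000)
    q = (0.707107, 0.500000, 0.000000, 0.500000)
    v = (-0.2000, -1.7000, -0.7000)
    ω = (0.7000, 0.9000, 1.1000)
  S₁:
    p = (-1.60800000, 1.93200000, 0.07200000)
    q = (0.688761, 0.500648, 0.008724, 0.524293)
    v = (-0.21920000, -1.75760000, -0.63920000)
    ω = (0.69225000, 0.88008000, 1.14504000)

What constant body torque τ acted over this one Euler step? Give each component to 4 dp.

rate change Δω = (-0.00775000, -0.01992000, 0.04504000)
I·α + gyro = (-0.1300, 0.0100, 0.0500)

τ = (-0.1300, 0.0100, 0.0500)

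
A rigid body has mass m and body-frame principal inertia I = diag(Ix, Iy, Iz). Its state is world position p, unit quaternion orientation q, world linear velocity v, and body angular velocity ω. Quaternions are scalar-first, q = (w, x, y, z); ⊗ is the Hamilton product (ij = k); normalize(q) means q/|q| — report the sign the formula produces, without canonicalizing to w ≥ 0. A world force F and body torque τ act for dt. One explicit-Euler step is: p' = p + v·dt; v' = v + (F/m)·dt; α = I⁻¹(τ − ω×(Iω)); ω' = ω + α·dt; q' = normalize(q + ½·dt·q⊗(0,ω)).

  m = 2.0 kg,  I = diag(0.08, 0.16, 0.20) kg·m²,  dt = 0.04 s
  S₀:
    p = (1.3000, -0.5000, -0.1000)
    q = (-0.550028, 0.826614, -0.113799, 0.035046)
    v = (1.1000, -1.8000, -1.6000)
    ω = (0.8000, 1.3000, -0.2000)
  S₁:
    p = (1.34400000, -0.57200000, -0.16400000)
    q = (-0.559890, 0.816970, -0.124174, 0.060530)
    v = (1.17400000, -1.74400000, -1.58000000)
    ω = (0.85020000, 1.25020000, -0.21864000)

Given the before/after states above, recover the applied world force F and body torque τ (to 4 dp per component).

velocity change Δv = (0.07400000, 0.05600000, 0.02000000)
m·(v₁−v₀)/dt = (3.7000, 2.8000, 1.0000)
ω₁ − ω₀ = (0.05020000, -0.04980000, -0.01864000)
applied torque τ = (0.0900, -0.1800, -0.0100)

F = (3.7000, 2.8000, 1.0000)
τ = (0.0900, -0.1800, -0.0100)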